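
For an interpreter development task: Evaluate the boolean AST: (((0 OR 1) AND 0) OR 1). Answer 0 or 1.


Step 1: Evaluate inner node
  0 OR 1 = 1
Step 2: Evaluate next node
  1 AND 0 = 0
Step 3: Evaluate root node
  0 OR 1 = 1

1


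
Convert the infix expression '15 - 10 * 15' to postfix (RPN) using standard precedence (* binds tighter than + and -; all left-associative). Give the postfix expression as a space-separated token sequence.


Applying the shunting-yard algorithm:
  Operand 15 -> output
  Push '-' onto operator stack -> op-stack: [-]
  Operand 10 -> output
  Push '*' onto operator stack -> op-stack: [-, *]
  Operand 15 -> output
  End of input: pop '*' to output
  End of input: pop '-' to output
Postfix result: 15 10 15 * -

15 10 15 * -


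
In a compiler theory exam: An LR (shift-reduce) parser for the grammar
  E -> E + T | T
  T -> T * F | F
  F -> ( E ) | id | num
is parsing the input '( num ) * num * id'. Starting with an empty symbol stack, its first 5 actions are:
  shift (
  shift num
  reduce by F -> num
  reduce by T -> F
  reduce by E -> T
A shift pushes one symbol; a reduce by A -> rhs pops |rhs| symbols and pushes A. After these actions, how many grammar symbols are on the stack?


Tracking the symbol stack through each action:
  Action 1: shift '(' : push -> stack = [(] (size 1)
  Action 2: shift 'num' : push -> stack = [(, num] (size 2)
  Action 3: reduce by F -> num : pop 1, push F -> stack = [(, F] (size 2)
  Action 4: reduce by T -> F : pop 1, push T -> stack = [(, T] (size 2)
  Action 5: reduce by E -> T : pop 1, push E -> stack = [(, E] (size 2)
Final stack size: 2

2


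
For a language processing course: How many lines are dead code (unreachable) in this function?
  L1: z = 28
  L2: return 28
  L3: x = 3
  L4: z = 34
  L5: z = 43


Analyzing control flow:
  L1: reachable (before return)
  L2: reachable (return statement)
  L3: DEAD (after return at L2)
  L4: DEAD (after return at L2)
  L5: DEAD (after return at L2)
Return at L2, total lines = 5
Dead lines: L3 through L5
Count: 3

3


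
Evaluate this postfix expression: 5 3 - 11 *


Processing tokens left to right:
Push 5, Push 3
Pop 5 and 3, compute 5 - 3 = 2, push 2
Push 11
Pop 2 and 11, compute 2 * 11 = 22, push 22
Stack result: 22

22


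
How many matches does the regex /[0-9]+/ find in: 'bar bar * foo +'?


Pattern: /[0-9]+/ (int literals)
Input: 'bar bar * foo +'
Scanning for matches:
Total matches: 0

0


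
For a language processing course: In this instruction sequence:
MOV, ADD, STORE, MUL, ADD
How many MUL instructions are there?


Scanning instruction sequence for MUL:
  Position 1: MOV
  Position 2: ADD
  Position 3: STORE
  Position 4: MUL <- MATCH
  Position 5: ADD
Matches at positions: [4]
Total MUL count: 1

1


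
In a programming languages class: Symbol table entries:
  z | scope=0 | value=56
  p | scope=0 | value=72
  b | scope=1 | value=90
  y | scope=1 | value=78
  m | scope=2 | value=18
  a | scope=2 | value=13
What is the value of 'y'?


Searching symbol table for 'y':
  z | scope=0 | value=56
  p | scope=0 | value=72
  b | scope=1 | value=90
  y | scope=1 | value=78 <- MATCH
  m | scope=2 | value=18
  a | scope=2 | value=13
Found 'y' at scope 1 with value 78

78


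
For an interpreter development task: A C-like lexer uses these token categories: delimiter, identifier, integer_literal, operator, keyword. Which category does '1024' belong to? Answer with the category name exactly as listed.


Token: '1024'
Checking categories:
  identifier: no
  integer_literal: YES
  operator: no
  keyword: no
  delimiter: no
Category: integer_literal

integer_literal


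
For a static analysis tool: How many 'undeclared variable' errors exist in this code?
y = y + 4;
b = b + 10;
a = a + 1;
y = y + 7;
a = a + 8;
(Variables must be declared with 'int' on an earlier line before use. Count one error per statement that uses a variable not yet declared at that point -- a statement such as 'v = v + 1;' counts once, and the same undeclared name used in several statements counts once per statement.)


Scanning code line by line:
  Line 1: use 'y' -> ERROR (undeclared)
  Line 2: use 'b' -> ERROR (undeclared)
  Line 3: use 'a' -> ERROR (undeclared)
  Line 4: use 'y' -> ERROR (undeclared)
  Line 5: use 'a' -> ERROR (undeclared)
Total undeclared variable errors: 5

5


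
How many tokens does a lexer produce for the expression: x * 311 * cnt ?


Scanning 'x * 311 * cnt'
Token 1: 'x' -> identifier
Token 2: '*' -> operator
Token 3: '311' -> integer_literal
Token 4: '*' -> operator
Token 5: 'cnt' -> identifier
Total tokens: 5

5


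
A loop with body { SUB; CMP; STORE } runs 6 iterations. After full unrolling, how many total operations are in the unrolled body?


Loop body operations: SUB, CMP, STORE (3 ops per iteration)
Unrolling 6 iterations:
  Iteration 1: SUB, CMP, STORE (3 ops)
  Iteration 2: SUB, CMP, STORE (3 ops)
  Iteration 3: SUB, CMP, STORE (3 ops)
  Iteration 4: SUB, CMP, STORE (3 ops)
  Iteration 5: SUB, CMP, STORE (3 ops)
  Iteration 6: SUB, CMP, STORE (3 ops)
Total: 6 iterations * 3 ops/iter = 18 operations

18


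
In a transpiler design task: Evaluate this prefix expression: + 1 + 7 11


Parsing prefix expression: + 1 + 7 11
Step 1: Innermost operation '+ 7 11'
  7 + 11 = 18
Step 2: Outer operation '+ 1 [18]'
  1 + 18 = 19

19


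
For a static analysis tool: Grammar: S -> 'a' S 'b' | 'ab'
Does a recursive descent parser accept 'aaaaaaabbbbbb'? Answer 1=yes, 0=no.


Grammar accepts strings of the form a^n b^n (n >= 1)
Word: 'aaaaaaabbbbbb'
Counting: 7 a's and 6 b's
Check: 7 == 6? No
Mismatch: a-count != b-count
Rejected

0


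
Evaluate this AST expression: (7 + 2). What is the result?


Expression: (7 + 2)
Evaluating step by step:
  7 + 2 = 9
Result: 9

9


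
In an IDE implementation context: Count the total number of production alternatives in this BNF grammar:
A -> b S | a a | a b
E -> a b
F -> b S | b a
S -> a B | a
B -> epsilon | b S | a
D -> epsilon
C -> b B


Counting alternatives per rule:
  A: 3 alternative(s)
  E: 1 alternative(s)
  F: 2 alternative(s)
  S: 2 alternative(s)
  B: 3 alternative(s)
  D: 1 alternative(s)
  C: 1 alternative(s)
Sum: 3 + 1 + 2 + 2 + 3 + 1 + 1 = 13

13


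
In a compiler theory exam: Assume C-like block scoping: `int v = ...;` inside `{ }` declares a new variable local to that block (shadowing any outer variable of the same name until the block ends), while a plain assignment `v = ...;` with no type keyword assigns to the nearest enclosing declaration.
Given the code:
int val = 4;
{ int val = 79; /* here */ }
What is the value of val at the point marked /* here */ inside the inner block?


Analyzing scoping rules:
Outer scope: declares val = 4
Inner block: 'int val = 79;' declares a NEW val that shadows the outer one
Inside the block the inner declaration is in scope -> 79
Result: 79

79


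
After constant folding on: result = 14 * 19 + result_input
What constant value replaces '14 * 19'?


Identifying constant sub-expression:
  Original: result = 14 * 19 + result_input
  14 and 19 are both compile-time constants
  Evaluating: 14 * 19 = 266
  After folding: result = 266 + result_input

266


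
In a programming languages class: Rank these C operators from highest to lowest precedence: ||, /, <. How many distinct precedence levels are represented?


Looking up precedence for each operator:
  || -> precedence 1
  / -> precedence 6
  < -> precedence 4
Sorted highest to lowest: /, <, ||
Distinct precedence values: [6, 4, 1]
Number of distinct levels: 3

3


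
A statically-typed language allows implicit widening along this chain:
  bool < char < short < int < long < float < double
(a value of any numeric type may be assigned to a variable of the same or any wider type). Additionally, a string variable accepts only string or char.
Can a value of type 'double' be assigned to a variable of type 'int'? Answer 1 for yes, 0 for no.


Target variable type: int
Source value type: double
Numeric ranks: double=6, int=3
Widening allowed iff rank(source) <= rank(target): 6 <= 3? No
Result: 0

0


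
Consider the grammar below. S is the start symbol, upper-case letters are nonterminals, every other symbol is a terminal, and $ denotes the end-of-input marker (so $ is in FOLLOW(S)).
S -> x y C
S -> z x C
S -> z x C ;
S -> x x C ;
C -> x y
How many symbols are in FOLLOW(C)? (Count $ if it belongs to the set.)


S is the start symbol and does not occur in any rule body, so FOLLOW(S) = {$}.
Examining every occurrence of C in a rule body:
  S -> x y C : C is at the right end -> add FOLLOW(S) = {$}
  S -> z x C : C is at the right end -> add FOLLOW(S) = {$} (already in the set)
  S -> z x C ; : C is followed by terminal ';' -> add ';'
  S -> x x C ; : C is followed by terminal ';' -> add ';' (already in the set)
  C -> x y : C does not occur in the body -> contributes nothing
FOLLOW(C) = {;, $}
Count: 2

2


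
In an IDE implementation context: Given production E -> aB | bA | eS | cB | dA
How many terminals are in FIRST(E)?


Production: E -> aB | bA | eS | cB | dA
Examining each alternative for leading terminals:
  E -> aB : first terminal = 'a'
  E -> bA : first terminal = 'b'
  E -> eS : first terminal = 'e'
  E -> cB : first terminal = 'c'
  E -> dA : first terminal = 'd'
FIRST(E) = {a, b, c, d, e}
Count: 5

5


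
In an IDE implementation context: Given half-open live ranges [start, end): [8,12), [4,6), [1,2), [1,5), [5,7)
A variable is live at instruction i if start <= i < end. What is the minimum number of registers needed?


Live ranges:
  Var0: [8, 12)
  Var1: [4, 6)
  Var2: [1, 2)
  Var3: [1, 5)
  Var4: [5, 7)
Sweep-line events (position, delta, active):
  pos=1 start -> active=1
  pos=1 start -> active=2
  pos=2 end -> active=1
  pos=4 start -> active=2
  pos=5 end -> active=1
  pos=5 start -> active=2
  pos=6 end -> active=1
  pos=7 end -> active=0
  pos=8 start -> active=1
  pos=12 end -> active=0
Maximum simultaneous active: 2
Minimum registers needed: 2

2


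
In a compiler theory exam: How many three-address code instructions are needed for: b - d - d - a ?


Expression: b - d - d - a
Generating three-address code (respecting * over +/- precedence):
  Instruction 1: t1 = b - d
  Instruction 2: t2 = t1 - d
  Instruction 3: t3 = t2 - a
Total instructions: 3

3


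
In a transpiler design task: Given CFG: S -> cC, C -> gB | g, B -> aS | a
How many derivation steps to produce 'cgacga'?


Grammar: S -> cC, C -> gB | g, B -> aS | a
Deriving 'cgacga':
Step 1: S -> cC => cC
Step 2: C -> gB => cgB
Step 3: B -> aS => cgaS
Step 4: S -> cC => cgacC
Step 5: C -> gB => cgacgB
Step 6: B -> a => cgacga
Total derivation steps: 6

6


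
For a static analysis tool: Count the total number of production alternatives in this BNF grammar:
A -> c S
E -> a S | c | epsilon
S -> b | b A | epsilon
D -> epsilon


Counting alternatives per rule:
  A: 1 alternative(s)
  E: 3 alternative(s)
  S: 3 alternative(s)
  D: 1 alternative(s)
Sum: 1 + 3 + 3 + 1 = 8

8


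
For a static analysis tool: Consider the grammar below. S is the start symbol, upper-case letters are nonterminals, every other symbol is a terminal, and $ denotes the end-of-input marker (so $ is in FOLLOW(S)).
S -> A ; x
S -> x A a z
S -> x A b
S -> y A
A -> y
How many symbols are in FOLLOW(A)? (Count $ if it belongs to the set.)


S is the start symbol and does not occur in any rule body, so FOLLOW(S) = {$}.
Examining every occurrence of A in a rule body:
  S -> A ; x : A is followed by terminal ';' -> add ';'
  S -> x A a z : A is followed by terminal 'a' -> add 'a'
  S -> x A b : A is followed by terminal 'b' -> add 'b'
  S -> y A : A is at the right end -> add FOLLOW(S) = {$}
  A -> y : A does not occur in the body -> contributes nothing
FOLLOW(A) = {;, a, b, $}
Count: 4

4


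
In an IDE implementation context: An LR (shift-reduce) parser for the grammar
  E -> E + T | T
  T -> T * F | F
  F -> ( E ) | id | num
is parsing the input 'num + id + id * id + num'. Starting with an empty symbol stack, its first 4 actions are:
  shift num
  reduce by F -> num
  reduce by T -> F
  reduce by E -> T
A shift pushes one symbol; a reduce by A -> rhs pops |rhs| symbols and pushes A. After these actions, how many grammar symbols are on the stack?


Tracking the symbol stack through each action:
  Action 1: shift 'num' : push -> stack = [num] (size 1)
  Action 2: reduce by F -> num : pop 1, push F -> stack = [F] (size 1)
  Action 3: reduce by T -> F : pop 1, push T -> stack = [T] (size 1)
  Action 4: reduce by E -> T : pop 1, push E -> stack = [E] (size 1)
Final stack size: 1

1


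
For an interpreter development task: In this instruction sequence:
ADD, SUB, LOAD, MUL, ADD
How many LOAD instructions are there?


Scanning instruction sequence for LOAD:
  Position 1: ADD
  Position 2: SUB
  Position 3: LOAD <- MATCH
  Position 4: MUL
  Position 5: ADD
Matches at positions: [3]
Total LOAD count: 1

1


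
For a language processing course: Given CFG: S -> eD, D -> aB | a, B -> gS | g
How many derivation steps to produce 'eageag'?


Grammar: S -> eD, D -> aB | a, B -> gS | g
Deriving 'eageag':
Step 1: S -> eD => eD
Step 2: D -> aB => eaB
Step 3: B -> gS => eagS
Step 4: S -> eD => eageD
Step 5: D -> aB => eageaB
Step 6: B -> g => eageag
Total derivation steps: 6

6


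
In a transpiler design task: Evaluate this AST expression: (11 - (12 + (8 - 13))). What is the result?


Expression: (11 - (12 + (8 - 13)))
Evaluating step by step:
  8 - 13 = -5
  12 + -5 = 7
  11 - 7 = 4
Result: 4

4


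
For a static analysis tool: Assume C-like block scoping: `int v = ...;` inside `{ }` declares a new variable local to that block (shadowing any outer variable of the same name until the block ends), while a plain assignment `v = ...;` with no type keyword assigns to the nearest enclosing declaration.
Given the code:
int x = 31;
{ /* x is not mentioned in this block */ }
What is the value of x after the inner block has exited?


Analyzing scoping rules:
Outer scope: declares x = 31
Inner block: x is neither redeclared nor assigned -> unchanged
After the block -> 31
Result: 31

31


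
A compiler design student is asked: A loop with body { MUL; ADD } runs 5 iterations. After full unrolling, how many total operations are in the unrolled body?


Loop body operations: MUL, ADD (2 ops per iteration)
Unrolling 5 iterations:
  Iteration 1: MUL, ADD (2 ops)
  Iteration 2: MUL, ADD (2 ops)
  Iteration 3: MUL, ADD (2 ops)
  Iteration 4: MUL, ADD (2 ops)
  Iteration 5: MUL, ADD (2 ops)
Total: 5 iterations * 2 ops/iter = 10 operations

10


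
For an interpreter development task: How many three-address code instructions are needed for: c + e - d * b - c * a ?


Expression: c + e - d * b - c * a
Generating three-address code (respecting * over +/- precedence):
  Instruction 1: t1 = d * b
  Instruction 2: t2 = c * a
  Instruction 3: t3 = c + e
  Instruction 4: t4 = t3 - t1
  Instruction 5: t5 = t4 - t2
Total instructions: 5

5


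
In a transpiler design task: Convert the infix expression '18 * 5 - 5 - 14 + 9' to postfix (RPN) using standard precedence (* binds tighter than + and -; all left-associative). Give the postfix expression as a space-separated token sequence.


Applying the shunting-yard algorithm:
  Operand 18 -> output
  Push '*' onto operator stack -> op-stack: [*]
  Operand 5 -> output
  See '-' (prec 1); top '*' (prec 2) >= it -> pop '*' to output
  Push '-' onto operator stack -> op-stack: [-]
  Operand 5 -> output
  See '-' (prec 1); top '-' (prec 1) >= it -> pop '-' to output
  Push '-' onto operator stack -> op-stack: [-]
  Operand 14 -> output
  See '+' (prec 1); top '-' (prec 1) >= it -> pop '-' to output
  Push '+' onto operator stack -> op-stack: [+]
  Operand 9 -> output
  End of input: pop '+' to output
Postfix result: 18 5 * 5 - 14 - 9 +

18 5 * 5 - 14 - 9 +


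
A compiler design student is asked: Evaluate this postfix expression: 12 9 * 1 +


Processing tokens left to right:
Push 12, Push 9
Pop 12 and 9, compute 12 * 9 = 108, push 108
Push 1
Pop 108 and 1, compute 108 + 1 = 109, push 109
Stack result: 109

109


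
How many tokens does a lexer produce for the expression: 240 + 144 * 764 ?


Scanning '240 + 144 * 764'
Token 1: '240' -> integer_literal
Token 2: '+' -> operator
Token 3: '144' -> integer_literal
Token 4: '*' -> operator
Token 5: '764' -> integer_literal
Total tokens: 5

5


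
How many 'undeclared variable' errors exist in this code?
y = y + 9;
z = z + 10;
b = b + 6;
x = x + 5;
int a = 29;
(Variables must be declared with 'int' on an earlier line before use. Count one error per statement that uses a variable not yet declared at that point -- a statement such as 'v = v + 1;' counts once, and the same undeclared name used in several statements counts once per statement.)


Scanning code line by line:
  Line 1: use 'y' -> ERROR (undeclared)
  Line 2: use 'z' -> ERROR (undeclared)
  Line 3: use 'b' -> ERROR (undeclared)
  Line 4: use 'x' -> ERROR (undeclared)
  Line 5: declare 'a' -> declared = ['a']
Total undeclared variable errors: 4

4


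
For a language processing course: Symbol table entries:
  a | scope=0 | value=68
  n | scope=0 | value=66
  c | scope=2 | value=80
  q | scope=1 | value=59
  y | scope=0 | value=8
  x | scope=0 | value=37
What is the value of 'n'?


Searching symbol table for 'n':
  a | scope=0 | value=68
  n | scope=0 | value=66 <- MATCH
  c | scope=2 | value=80
  q | scope=1 | value=59
  y | scope=0 | value=8
  x | scope=0 | value=37
Found 'n' at scope 0 with value 66

66


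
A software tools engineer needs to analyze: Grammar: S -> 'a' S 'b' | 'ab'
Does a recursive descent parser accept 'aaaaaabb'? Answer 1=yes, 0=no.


Grammar accepts strings of the form a^n b^n (n >= 1)
Word: 'aaaaaabb'
Counting: 6 a's and 2 b's
Check: 6 == 2? No
Mismatch: a-count != b-count
Rejected

0


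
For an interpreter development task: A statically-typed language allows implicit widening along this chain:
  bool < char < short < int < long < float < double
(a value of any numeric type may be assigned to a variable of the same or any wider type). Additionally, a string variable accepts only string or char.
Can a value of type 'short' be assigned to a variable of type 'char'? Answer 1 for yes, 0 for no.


Target variable type: char
Source value type: short
Numeric ranks: short=2, char=1
Widening allowed iff rank(source) <= rank(target): 2 <= 1? No
Result: 0

0


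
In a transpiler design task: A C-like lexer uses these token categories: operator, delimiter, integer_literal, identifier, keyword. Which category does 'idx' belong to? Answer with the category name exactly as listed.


Token: 'idx'
Checking categories:
  identifier: YES
  integer_literal: no
  operator: no
  keyword: no
  delimiter: no
Category: identifier

identifier


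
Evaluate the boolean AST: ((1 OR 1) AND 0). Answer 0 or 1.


Step 1: Evaluate inner node
  1 OR 1 = 1
Step 2: Evaluate root node
  1 AND 0 = 0

0


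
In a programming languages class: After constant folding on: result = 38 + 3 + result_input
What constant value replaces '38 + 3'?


Identifying constant sub-expression:
  Original: result = 38 + 3 + result_input
  38 and 3 are both compile-time constants
  Evaluating: 38 + 3 = 41
  After folding: result = 41 + result_input

41


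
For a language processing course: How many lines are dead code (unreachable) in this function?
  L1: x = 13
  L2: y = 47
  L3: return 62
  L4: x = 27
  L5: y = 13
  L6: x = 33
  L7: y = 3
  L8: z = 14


Analyzing control flow:
  L1: reachable (before return)
  L2: reachable (before return)
  L3: reachable (return statement)
  L4: DEAD (after return at L3)
  L5: DEAD (after return at L3)
  L6: DEAD (after return at L3)
  L7: DEAD (after return at L3)
  L8: DEAD (after return at L3)
Return at L3, total lines = 8
Dead lines: L4 through L8
Count: 5

5


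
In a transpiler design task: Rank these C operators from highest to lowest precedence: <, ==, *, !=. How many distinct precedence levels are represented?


Looking up precedence for each operator:
  < -> precedence 4
  == -> precedence 3
  * -> precedence 6
  != -> precedence 3
Sorted highest to lowest: *, <, ==, !=
Distinct precedence values: [6, 4, 3]
Number of distinct levels: 3

3


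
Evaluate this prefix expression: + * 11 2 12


Parsing prefix expression: + * 11 2 12
Step 1: Innermost operation '* 11 2'
  11 * 2 = 22
Step 2: Outer operation '+ [22] 12'
  22 + 12 = 34

34


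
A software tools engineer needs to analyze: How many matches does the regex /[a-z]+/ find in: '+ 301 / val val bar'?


Pattern: /[a-z]+/ (identifiers)
Input: '+ 301 / val val bar'
Scanning for matches:
  Match 1: 'val'
  Match 2: 'val'
  Match 3: 'bar'
Total matches: 3

3


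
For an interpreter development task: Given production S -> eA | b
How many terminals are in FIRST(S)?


Production: S -> eA | b
Examining each alternative for leading terminals:
  S -> eA : first terminal = 'e'
  S -> b : first terminal = 'b'
FIRST(S) = {b, e}
Count: 2

2


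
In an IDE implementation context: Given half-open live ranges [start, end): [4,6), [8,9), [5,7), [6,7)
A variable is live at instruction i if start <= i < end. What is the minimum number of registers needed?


Live ranges:
  Var0: [4, 6)
  Var1: [8, 9)
  Var2: [5, 7)
  Var3: [6, 7)
Sweep-line events (position, delta, active):
  pos=4 start -> active=1
  pos=5 start -> active=2
  pos=6 end -> active=1
  pos=6 start -> active=2
  pos=7 end -> active=1
  pos=7 end -> active=0
  pos=8 start -> active=1
  pos=9 end -> active=0
Maximum simultaneous active: 2
Minimum registers needed: 2

2


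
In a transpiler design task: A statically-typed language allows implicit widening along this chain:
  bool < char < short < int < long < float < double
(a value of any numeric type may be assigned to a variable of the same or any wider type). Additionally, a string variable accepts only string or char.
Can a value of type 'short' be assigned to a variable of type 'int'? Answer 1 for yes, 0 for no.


Target variable type: int
Source value type: short
Numeric ranks: short=2, int=3
Widening allowed iff rank(source) <= rank(target): 2 <= 3? Yes
Result: 1

1


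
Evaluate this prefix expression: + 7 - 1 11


Parsing prefix expression: + 7 - 1 11
Step 1: Innermost operation '- 1 11'
  1 - 11 = -10
Step 2: Outer operation '+ 7 [-10]'
  7 + -10 = -3

-3


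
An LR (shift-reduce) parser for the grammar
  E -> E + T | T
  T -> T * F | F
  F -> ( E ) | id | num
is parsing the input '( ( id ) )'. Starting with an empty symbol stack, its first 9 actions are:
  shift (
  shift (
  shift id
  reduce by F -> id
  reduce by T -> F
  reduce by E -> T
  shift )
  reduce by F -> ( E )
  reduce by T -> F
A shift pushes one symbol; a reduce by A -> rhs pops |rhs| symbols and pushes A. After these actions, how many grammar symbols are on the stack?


Tracking the symbol stack through each action:
  Action 1: shift '(' : push -> stack = [(] (size 1)
  Action 2: shift '(' : push -> stack = [(, (] (size 2)
  Action 3: shift 'id' : push -> stack = [(, (, id] (size 3)
  Action 4: reduce by F -> id : pop 1, push F -> stack = [(, (, F] (size 3)
  Action 5: reduce by T -> F : pop 1, push T -> stack = [(, (, T] (size 3)
  Action 6: reduce by E -> T : pop 1, push E -> stack = [(, (, E] (size 3)
  Action 7: shift ')' : push -> stack = [(, (, E, )] (size 4)
  Action 8: reduce by F -> ( E ) : pop 3, push F -> stack = [(, F] (size 2)
  Action 9: reduce by T -> F : pop 1, push T -> stack = [(, T] (size 2)
Final stack size: 2

2


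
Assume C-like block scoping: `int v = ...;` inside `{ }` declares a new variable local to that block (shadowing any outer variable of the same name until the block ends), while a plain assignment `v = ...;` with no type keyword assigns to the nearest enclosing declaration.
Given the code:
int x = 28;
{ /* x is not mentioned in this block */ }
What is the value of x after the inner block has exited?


Analyzing scoping rules:
Outer scope: declares x = 28
Inner block: x is neither redeclared nor assigned -> unchanged
After the block -> 28
Result: 28

28


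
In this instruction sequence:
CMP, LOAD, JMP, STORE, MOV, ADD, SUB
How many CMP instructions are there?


Scanning instruction sequence for CMP:
  Position 1: CMP <- MATCH
  Position 2: LOAD
  Position 3: JMP
  Position 4: STORE
  Position 5: MOV
  Position 6: ADD
  Position 7: SUB
Matches at positions: [1]
Total CMP count: 1

1


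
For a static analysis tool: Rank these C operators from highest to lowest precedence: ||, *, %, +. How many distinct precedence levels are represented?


Looking up precedence for each operator:
  || -> precedence 1
  * -> precedence 6
  % -> precedence 6
  + -> precedence 5
Sorted highest to lowest: *, %, +, ||
Distinct precedence values: [6, 5, 1]
Number of distinct levels: 3

3


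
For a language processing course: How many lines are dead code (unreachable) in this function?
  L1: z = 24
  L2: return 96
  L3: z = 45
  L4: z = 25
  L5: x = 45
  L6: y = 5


Analyzing control flow:
  L1: reachable (before return)
  L2: reachable (return statement)
  L3: DEAD (after return at L2)
  L4: DEAD (after return at L2)
  L5: DEAD (after return at L2)
  L6: DEAD (after return at L2)
Return at L2, total lines = 6
Dead lines: L3 through L6
Count: 4

4


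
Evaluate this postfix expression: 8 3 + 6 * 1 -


Processing tokens left to right:
Push 8, Push 3
Pop 8 and 3, compute 8 + 3 = 11, push 11
Push 6
Pop 11 and 6, compute 11 * 6 = 66, push 66
Push 1
Pop 66 and 1, compute 66 - 1 = 65, push 65
Stack result: 65

65


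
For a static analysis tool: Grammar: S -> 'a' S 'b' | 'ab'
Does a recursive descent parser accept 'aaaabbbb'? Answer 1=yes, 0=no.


Grammar accepts strings of the form a^n b^n (n >= 1)
Word: 'aaaabbbb'
Counting: 4 a's and 4 b's
Check: 4 == 4? Yes
Derivation (S -> aSb applied 3 time(s), then S -> ab): S => aSb => aaSbb => aaaSbbb => aaaabbbb
Accepted

1


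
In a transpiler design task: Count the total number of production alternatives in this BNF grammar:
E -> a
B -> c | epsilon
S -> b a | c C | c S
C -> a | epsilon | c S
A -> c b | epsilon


Counting alternatives per rule:
  E: 1 alternative(s)
  B: 2 alternative(s)
  S: 3 alternative(s)
  C: 3 alternative(s)
  A: 2 alternative(s)
Sum: 1 + 2 + 3 + 3 + 2 = 11

11


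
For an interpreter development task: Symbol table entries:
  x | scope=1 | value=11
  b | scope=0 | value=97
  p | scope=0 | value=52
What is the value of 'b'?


Searching symbol table for 'b':
  x | scope=1 | value=11
  b | scope=0 | value=97 <- MATCH
  p | scope=0 | value=52
Found 'b' at scope 0 with value 97

97


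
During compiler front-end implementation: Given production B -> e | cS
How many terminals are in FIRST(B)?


Production: B -> e | cS
Examining each alternative for leading terminals:
  B -> e : first terminal = 'e'
  B -> cS : first terminal = 'c'
FIRST(B) = {c, e}
Count: 2

2


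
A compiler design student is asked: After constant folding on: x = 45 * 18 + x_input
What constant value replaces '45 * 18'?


Identifying constant sub-expression:
  Original: x = 45 * 18 + x_input
  45 and 18 are both compile-time constants
  Evaluating: 45 * 18 = 810
  After folding: x = 810 + x_input

810


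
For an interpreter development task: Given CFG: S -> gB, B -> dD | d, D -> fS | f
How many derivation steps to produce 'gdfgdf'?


Grammar: S -> gB, B -> dD | d, D -> fS | f
Deriving 'gdfgdf':
Step 1: S -> gB => gB
Step 2: B -> dD => gdD
Step 3: D -> fS => gdfS
Step 4: S -> gB => gdfgB
Step 5: B -> dD => gdfgdD
Step 6: D -> f => gdfgdf
Total derivation steps: 6

6


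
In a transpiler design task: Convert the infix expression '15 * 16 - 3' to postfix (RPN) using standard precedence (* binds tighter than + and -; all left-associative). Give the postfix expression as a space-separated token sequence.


Applying the shunting-yard algorithm:
  Operand 15 -> output
  Push '*' onto operator stack -> op-stack: [*]
  Operand 16 -> output
  See '-' (prec 1); top '*' (prec 2) >= it -> pop '*' to output
  Push '-' onto operator stack -> op-stack: [-]
  Operand 3 -> output
  End of input: pop '-' to output
Postfix result: 15 16 * 3 -

15 16 * 3 -


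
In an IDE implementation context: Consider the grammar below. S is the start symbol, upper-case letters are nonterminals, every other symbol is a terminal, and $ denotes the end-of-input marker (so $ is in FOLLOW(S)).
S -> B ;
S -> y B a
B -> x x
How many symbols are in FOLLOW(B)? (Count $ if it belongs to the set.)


S is the start symbol and does not occur in any rule body, so FOLLOW(S) = {$}.
Examining every occurrence of B in a rule body:
  S -> B ; : B is followed by terminal ';' -> add ';'
  S -> y B a : B is followed by terminal 'a' -> add 'a'
  B -> x x : B does not occur in the body -> contributes nothing
FOLLOW(B) = {;, a}
Count: 2

2


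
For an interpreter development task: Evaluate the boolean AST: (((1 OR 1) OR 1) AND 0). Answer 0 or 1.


Step 1: Evaluate inner node
  1 OR 1 = 1
Step 2: Evaluate next node
  1 OR 1 = 1
Step 3: Evaluate root node
  1 AND 0 = 0

0


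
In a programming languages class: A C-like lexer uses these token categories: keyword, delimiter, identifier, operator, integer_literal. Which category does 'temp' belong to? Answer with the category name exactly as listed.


Token: 'temp'
Checking categories:
  identifier: YES
  integer_literal: no
  operator: no
  keyword: no
  delimiter: no
Category: identifier

identifier


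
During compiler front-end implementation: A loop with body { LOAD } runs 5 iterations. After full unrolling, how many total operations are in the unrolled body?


Loop body operations: LOAD (1 op per iteration)
Unrolling 5 iterations:
  Iteration 1: LOAD (1 ops)
  Iteration 2: LOAD (1 ops)
  Iteration 3: LOAD (1 ops)
  Iteration 4: LOAD (1 ops)
  Iteration 5: LOAD (1 ops)
Total: 5 iterations * 1 ops/iter = 5 operations

5


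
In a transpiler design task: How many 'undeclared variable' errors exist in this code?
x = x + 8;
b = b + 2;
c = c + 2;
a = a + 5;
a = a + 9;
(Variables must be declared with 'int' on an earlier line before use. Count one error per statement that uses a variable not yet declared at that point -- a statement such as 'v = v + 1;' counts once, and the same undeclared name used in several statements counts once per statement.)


Scanning code line by line:
  Line 1: use 'x' -> ERROR (undeclared)
  Line 2: use 'b' -> ERROR (undeclared)
  Line 3: use 'c' -> ERROR (undeclared)
  Line 4: use 'a' -> ERROR (undeclared)
  Line 5: use 'a' -> ERROR (undeclared)
Total undeclared variable errors: 5

5


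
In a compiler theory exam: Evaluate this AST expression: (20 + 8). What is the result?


Expression: (20 + 8)
Evaluating step by step:
  20 + 8 = 28
Result: 28

28


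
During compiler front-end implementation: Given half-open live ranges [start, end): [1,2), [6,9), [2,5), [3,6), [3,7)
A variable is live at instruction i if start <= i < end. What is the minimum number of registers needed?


Live ranges:
  Var0: [1, 2)
  Var1: [6, 9)
  Var2: [2, 5)
  Var3: [3, 6)
  Var4: [3, 7)
Sweep-line events (position, delta, active):
  pos=1 start -> active=1
  pos=2 end -> active=0
  pos=2 start -> active=1
  pos=3 start -> active=2
  pos=3 start -> active=3
  pos=5 end -> active=2
  pos=6 end -> active=1
  pos=6 start -> active=2
  pos=7 end -> active=1
  pos=9 end -> active=0
Maximum simultaneous active: 3
Minimum registers needed: 3

3


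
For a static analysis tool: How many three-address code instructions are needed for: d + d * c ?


Expression: d + d * c
Generating three-address code (respecting * over +/- precedence):
  Instruction 1: t1 = d * c
  Instruction 2: t2 = d + t1
Total instructions: 2

2


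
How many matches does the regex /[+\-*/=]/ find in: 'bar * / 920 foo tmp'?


Pattern: /[+\-*/=]/ (operators)
Input: 'bar * / 920 foo tmp'
Scanning for matches:
  Match 1: '*'
  Match 2: '/'
Total matches: 2

2


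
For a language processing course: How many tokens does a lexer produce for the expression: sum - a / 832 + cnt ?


Scanning 'sum - a / 832 + cnt'
Token 1: 'sum' -> identifier
Token 2: '-' -> operator
Token 3: 'a' -> identifier
Token 4: '/' -> operator
Token 5: '832' -> integer_literal
Token 6: '+' -> operator
Token 7: 'cnt' -> identifier
Total tokens: 7

7


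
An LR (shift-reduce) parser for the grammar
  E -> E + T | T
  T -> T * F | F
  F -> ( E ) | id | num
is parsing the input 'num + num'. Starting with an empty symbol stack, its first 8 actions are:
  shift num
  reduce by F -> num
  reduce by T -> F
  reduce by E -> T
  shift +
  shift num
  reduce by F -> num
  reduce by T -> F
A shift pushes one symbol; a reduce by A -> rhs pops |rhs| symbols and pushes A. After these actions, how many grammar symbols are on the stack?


Tracking the symbol stack through each action:
  Action 1: shift 'num' : push -> stack = [num] (size 1)
  Action 2: reduce by F -> num : pop 1, push F -> stack = [F] (size 1)
  Action 3: reduce by T -> F : pop 1, push T -> stack = [T] (size 1)
  Action 4: reduce by E -> T : pop 1, push E -> stack = [E] (size 1)
  Action 5: shift '+' : push -> stack = [E, +] (size 2)
  Action 6: shift 'num' : push -> stack = [E, +, num] (size 3)
  Action 7: reduce by F -> num : pop 1, push F -> stack = [E, +, F] (size 3)
  Action 8: reduce by T -> F : pop 1, push T -> stack = [E, +, T] (size 3)
Final stack size: 3

3


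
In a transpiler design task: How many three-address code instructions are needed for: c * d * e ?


Expression: c * d * e
Generating three-address code (respecting * over +/- precedence):
  Instruction 1: t1 = c * d
  Instruction 2: t2 = t1 * e
Total instructions: 2

2


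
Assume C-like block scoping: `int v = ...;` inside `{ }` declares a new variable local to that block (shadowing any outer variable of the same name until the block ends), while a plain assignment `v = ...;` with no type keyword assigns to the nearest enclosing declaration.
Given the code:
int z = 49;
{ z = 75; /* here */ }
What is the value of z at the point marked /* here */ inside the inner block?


Analyzing scoping rules:
Outer scope: declares z = 49
Inner block: 'z = 75;' has no type keyword, so it is an assignment to the outer z (no shadowing)
Inside the block, after the assignment -> 75
Result: 75

75


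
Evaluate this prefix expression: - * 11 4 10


Parsing prefix expression: - * 11 4 10
Step 1: Innermost operation '* 11 4'
  11 * 4 = 44
Step 2: Outer operation '- [44] 10'
  44 - 10 = 34

34


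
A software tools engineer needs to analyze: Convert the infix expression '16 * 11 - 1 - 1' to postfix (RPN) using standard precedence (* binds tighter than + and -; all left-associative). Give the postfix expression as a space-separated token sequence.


Applying the shunting-yard algorithm:
  Operand 16 -> output
  Push '*' onto operator stack -> op-stack: [*]
  Operand 11 -> output
  See '-' (prec 1); top '*' (prec 2) >= it -> pop '*' to output
  Push '-' onto operator stack -> op-stack: [-]
  Operand 1 -> output
  See '-' (prec 1); top '-' (prec 1) >= it -> pop '-' to output
  Push '-' onto operator stack -> op-stack: [-]
  Operand 1 -> output
  End of input: pop '-' to output
Postfix result: 16 11 * 1 - 1 -

16 11 * 1 - 1 -


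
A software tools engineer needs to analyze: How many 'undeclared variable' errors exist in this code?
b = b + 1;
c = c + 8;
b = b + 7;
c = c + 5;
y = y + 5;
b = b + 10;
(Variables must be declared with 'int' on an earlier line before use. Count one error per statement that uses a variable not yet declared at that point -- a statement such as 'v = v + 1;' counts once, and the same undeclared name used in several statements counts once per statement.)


Scanning code line by line:
  Line 1: use 'b' -> ERROR (undeclared)
  Line 2: use 'c' -> ERROR (undeclared)
  Line 3: use 'b' -> ERROR (undeclared)
  Line 4: use 'c' -> ERROR (undeclared)
  Line 5: use 'y' -> ERROR (undeclared)
  Line 6: use 'b' -> ERROR (undeclared)
Total undeclared variable errors: 6

6


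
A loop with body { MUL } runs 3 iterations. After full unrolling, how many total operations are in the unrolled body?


Loop body operations: MUL (1 op per iteration)
Unrolling 3 iterations:
  Iteration 1: MUL (1 ops)
  Iteration 2: MUL (1 ops)
  Iteration 3: MUL (1 ops)
Total: 3 iterations * 1 ops/iter = 3 operations

3


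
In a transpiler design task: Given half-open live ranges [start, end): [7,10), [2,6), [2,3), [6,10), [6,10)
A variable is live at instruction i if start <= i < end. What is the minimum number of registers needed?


Live ranges:
  Var0: [7, 10)
  Var1: [2, 6)
  Var2: [2, 3)
  Var3: [6, 10)
  Var4: [6, 10)
Sweep-line events (position, delta, active):
  pos=2 start -> active=1
  pos=2 start -> active=2
  pos=3 end -> active=1
  pos=6 end -> active=0
  pos=6 start -> active=1
  pos=6 start -> active=2
  pos=7 start -> active=3
  pos=10 end -> active=2
  pos=10 end -> active=1
  pos=10 end -> active=0
Maximum simultaneous active: 3
Minimum registers needed: 3

3


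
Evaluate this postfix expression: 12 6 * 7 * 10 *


Processing tokens left to right:
Push 12, Push 6
Pop 12 and 6, compute 12 * 6 = 72, push 72
Push 7
Pop 72 and 7, compute 72 * 7 = 504, push 504
Push 10
Pop 504 and 10, compute 504 * 10 = 5040, push 5040
Stack result: 5040

5040


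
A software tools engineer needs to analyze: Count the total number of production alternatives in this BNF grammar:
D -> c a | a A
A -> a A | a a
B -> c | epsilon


Counting alternatives per rule:
  D: 2 alternative(s)
  A: 2 alternative(s)
  B: 2 alternative(s)
Sum: 2 + 2 + 2 = 6

6


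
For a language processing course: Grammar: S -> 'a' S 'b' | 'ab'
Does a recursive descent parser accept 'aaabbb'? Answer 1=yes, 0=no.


Grammar accepts strings of the form a^n b^n (n >= 1)
Word: 'aaabbb'
Counting: 3 a's and 3 b's
Check: 3 == 3? Yes
Derivation (S -> aSb applied 2 time(s), then S -> ab): S => aSb => aaSbb => aaabbb
Accepted

1


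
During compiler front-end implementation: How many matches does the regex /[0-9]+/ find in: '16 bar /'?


Pattern: /[0-9]+/ (int literals)
Input: '16 bar /'
Scanning for matches:
  Match 1: '16'
Total matches: 1

1


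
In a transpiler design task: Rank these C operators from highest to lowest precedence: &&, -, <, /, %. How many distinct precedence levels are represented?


Looking up precedence for each operator:
  && -> precedence 2
  - -> precedence 5
  < -> precedence 4
  / -> precedence 6
  % -> precedence 6
Sorted highest to lowest: /, %, -, <, &&
Distinct precedence values: [6, 5, 4, 2]
Number of distinct levels: 4

4


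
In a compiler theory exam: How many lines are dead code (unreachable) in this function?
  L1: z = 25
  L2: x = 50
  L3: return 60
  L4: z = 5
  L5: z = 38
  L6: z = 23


Analyzing control flow:
  L1: reachable (before return)
  L2: reachable (before return)
  L3: reachable (return statement)
  L4: DEAD (after return at L3)
  L5: DEAD (after return at L3)
  L6: DEAD (after return at L3)
Return at L3, total lines = 6
Dead lines: L4 through L6
Count: 3

3


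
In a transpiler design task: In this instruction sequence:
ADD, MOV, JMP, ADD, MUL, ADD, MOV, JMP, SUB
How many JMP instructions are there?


Scanning instruction sequence for JMP:
  Position 1: ADD
  Position 2: MOV
  Position 3: JMP <- MATCH
  Position 4: ADD
  Position 5: MUL
  Position 6: ADD
  Position 7: MOV
  Position 8: JMP <- MATCH
  Position 9: SUB
Matches at positions: [3, 8]
Total JMP count: 2

2


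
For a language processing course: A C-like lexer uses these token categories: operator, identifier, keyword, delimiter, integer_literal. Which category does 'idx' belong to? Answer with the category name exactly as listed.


Token: 'idx'
Checking categories:
  identifier: YES
  integer_literal: no
  operator: no
  keyword: no
  delimiter: no
Category: identifier

identifier


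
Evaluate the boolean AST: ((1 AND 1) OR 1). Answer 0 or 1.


Step 1: Evaluate inner node
  1 AND 1 = 1
Step 2: Evaluate root node
  1 OR 1 = 1

1
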